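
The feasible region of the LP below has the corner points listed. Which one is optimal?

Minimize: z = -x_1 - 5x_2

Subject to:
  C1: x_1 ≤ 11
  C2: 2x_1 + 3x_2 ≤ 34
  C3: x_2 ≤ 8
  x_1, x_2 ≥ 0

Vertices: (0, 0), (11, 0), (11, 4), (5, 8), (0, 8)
Evaluating z = -x_1 - 5x_2 at each vertex:
  (0, 0): z = 0
  (11, 0): z = -11
  (11, 4): z = -31
  (5, 8): z = -45
  (0, 8): z = -40

The smallest value is z = -45, attained at (5, 8).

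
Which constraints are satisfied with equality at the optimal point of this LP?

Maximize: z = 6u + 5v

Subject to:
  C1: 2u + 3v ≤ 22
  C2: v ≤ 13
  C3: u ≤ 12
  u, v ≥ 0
Optimal: u = 11, v = 0
Slack at optimum:
  C1: slack = 0 (binding)
  C2: slack = 13
  C3: slack = 1
  u ≥ 0: u = 11
  v ≥ 0: v = 0 (binding)
Binding constraints: C1, v ≥ 0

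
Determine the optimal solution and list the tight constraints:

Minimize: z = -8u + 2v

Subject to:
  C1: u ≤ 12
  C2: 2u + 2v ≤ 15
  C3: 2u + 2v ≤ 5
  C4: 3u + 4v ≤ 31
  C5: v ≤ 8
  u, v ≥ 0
Optimal: u = 2.5, v = 0
Binding: C3, v ≥ 0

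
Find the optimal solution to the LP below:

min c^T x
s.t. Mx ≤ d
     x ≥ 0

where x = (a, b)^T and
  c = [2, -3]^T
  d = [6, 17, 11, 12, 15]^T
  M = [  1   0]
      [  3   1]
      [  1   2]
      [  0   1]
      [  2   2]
a = 0, b = 5.5, z = -16.5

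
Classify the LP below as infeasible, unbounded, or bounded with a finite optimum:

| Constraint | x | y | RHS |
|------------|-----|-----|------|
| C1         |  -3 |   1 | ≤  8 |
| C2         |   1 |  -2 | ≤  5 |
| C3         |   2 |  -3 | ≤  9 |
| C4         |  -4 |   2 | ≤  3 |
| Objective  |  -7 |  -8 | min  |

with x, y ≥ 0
Feasible point: (0, 0) satisfies every constraint, so the LP is feasible.
Direction d = (1, 1): for each constraint row a, a·d ≤ 0 —
  (-3)(1) + (1)(1) = -2 ≤ 0
  (1)(1) + (-2)(1) = -1 ≤ 0
  (2)(1) + (-3)(1) = -1 ≤ 0
  (-4)(1) + (2)(1) = -2 ≤ 0
and d ≥ 0, so (0, 0) + t·d stays feasible for every t ≥ 0. Along this ray z = -7x - 8y changes by -15 per unit t, so z → −∞.

Unbounded: there is a feasible ray along which z → −∞.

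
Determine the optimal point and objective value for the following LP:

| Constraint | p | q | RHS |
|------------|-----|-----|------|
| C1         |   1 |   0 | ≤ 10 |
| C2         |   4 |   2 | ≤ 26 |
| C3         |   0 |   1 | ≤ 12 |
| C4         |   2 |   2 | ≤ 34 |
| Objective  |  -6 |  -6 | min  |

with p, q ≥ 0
Each vertex is the intersection of two constraint boundaries that also satisfies all remaining constraints:
  p = 0 and q = 0 → (0, 0)
  4p + 2q = 26 and q = 0 → (6.5, 0)
  4p + 2q = 26 and q = 12 → (0.5, 12)
  q = 12 and p = 0 → (0, 12)

Evaluating z = -6p - 6q at each vertex:
  (0, 0): z = 0
  (6.5, 0): z = -39
  (0.5, 12): z = -75
  (0, 12): z = -72

The minimum is at (0.5, 12) with z = -75.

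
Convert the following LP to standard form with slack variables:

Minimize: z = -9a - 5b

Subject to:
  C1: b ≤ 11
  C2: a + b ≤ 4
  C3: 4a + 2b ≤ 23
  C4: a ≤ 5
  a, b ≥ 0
min z = -9a - 5b

s.t.
  b + s1 = 11
  a + b + s2 = 4
  4a + 2b + s3 = 23
  a + s4 = 5
  a, b, s1, s2, s3, s4 ≥ 0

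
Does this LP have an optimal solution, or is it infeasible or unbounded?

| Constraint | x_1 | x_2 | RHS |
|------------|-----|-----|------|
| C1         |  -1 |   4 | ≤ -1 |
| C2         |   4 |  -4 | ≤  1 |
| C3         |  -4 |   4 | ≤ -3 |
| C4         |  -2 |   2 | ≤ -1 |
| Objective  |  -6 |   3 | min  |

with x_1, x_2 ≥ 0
C2 requires 4x_1 - 4x_2 ≤ 1, while C3 (-4x_1 + 4x_2 ≤ -3) is equivalent to 4x_1 - 4x_2 ≥ 3. Together they would need 3 ≤ 4x_1 - 4x_2 ≤ 1, which is impossible since 3 > 1. No point satisfies all constraints.

The feasible region is empty; the LP is infeasible.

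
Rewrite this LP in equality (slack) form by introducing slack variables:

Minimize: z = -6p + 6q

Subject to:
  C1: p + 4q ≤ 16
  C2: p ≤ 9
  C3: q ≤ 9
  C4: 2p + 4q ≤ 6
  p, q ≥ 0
min z = -6p + 6q

s.t.
  p + 4q + s1 = 16
  p + s2 = 9
  q + s3 = 9
  2p + 4q + s4 = 6
  p, q, s1, s2, s3, s4 ≥ 0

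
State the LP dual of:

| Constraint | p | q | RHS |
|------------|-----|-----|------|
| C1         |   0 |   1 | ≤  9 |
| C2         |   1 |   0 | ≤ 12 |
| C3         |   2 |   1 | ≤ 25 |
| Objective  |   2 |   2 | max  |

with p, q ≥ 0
Minimize: z = 9y1 + 12y2 + 25y3

Subject to:
  C1: -y2 - 2y3 ≤ -2
  C2: -y1 - y3 ≤ -2
  y1, y2, y3 ≥ 0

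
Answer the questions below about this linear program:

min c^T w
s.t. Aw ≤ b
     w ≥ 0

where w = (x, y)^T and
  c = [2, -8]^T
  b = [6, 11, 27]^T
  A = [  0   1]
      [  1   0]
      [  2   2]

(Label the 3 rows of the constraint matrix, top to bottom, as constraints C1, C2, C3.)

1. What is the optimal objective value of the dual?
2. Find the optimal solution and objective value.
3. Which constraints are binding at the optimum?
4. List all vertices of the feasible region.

1. -48 (by strong duality, equal to the primal optimum)
2. x = 0, y = 6, z = -48
3. C1, x ≥ 0
4. (0, 0), (11, 0), (11, 2.5), (7.5, 6), (0, 6)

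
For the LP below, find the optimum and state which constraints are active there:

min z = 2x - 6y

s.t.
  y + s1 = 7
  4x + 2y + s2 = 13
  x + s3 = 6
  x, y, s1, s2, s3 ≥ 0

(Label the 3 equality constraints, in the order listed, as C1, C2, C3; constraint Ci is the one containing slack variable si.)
Optimal: x = 0, y = 6.5
Slack at optimum:
  C1: slack = 0.5
  C2: slack = 0 (binding)
  C3: slack = 6
  x ≥ 0: x = 0 (binding)
  y ≥ 0: y = 6.5
Binding constraints: C2, x ≥ 0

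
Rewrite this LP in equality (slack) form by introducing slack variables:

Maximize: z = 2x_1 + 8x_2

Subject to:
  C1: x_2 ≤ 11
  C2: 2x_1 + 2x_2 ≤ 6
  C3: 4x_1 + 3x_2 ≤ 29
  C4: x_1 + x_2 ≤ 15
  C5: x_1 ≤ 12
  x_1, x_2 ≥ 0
max z = 2x_1 + 8x_2

s.t.
  x_2 + s1 = 11
  2x_1 + 2x_2 + s2 = 6
  4x_1 + 3x_2 + s3 = 29
  x_1 + x_2 + s4 = 15
  x_1 + s5 = 12
  x_1, x_2, s1, s2, s3, s4, s5 ≥ 0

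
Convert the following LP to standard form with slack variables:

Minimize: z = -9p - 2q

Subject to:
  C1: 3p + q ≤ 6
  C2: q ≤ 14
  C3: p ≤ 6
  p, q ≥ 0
min z = -9p - 2q

s.t.
  3p + q + s1 = 6
  q + s2 = 14
  p + s3 = 6
  p, q, s1, s2, s3 ≥ 0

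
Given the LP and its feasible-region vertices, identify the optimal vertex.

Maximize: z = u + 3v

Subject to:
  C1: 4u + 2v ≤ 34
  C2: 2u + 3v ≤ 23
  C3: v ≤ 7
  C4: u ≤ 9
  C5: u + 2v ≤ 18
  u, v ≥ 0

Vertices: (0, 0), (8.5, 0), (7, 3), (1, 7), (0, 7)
(1, 7) with z = 22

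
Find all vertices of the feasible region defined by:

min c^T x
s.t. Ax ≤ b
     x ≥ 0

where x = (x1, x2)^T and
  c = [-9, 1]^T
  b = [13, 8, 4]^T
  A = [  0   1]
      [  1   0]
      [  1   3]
Each vertex is the intersection of two constraint boundaries that also satisfies all remaining constraints:
  x1 = 0 and x2 = 0 → (0, 0)
  x1 + 3x2 = 4 and x2 = 0 → (4, 0)
  x1 + 3x2 = 4 and x1 = 0 → (0, 1.333)

Vertices: (0, 0), (4, 0), (0, 1.333)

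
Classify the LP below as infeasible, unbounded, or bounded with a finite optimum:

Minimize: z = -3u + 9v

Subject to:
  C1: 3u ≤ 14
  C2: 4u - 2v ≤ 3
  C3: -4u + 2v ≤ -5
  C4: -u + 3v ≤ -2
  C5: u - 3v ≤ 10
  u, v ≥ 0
C2 requires 4u - 2v ≤ 3, while C3 (-4u + 2v ≤ -5) is equivalent to 4u - 2v ≥ 5. Together they would need 5 ≤ 4u - 2v ≤ 3, which is impossible since 5 > 3. No point satisfies all constraints.

The feasible region is empty; the LP is infeasible.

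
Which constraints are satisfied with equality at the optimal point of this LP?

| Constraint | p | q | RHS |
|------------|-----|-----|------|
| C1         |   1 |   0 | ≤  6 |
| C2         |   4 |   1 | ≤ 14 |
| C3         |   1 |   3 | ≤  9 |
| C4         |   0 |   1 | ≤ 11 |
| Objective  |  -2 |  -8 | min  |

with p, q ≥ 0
Optimal: p = 0, q = 3
Binding: C3, p ≥ 0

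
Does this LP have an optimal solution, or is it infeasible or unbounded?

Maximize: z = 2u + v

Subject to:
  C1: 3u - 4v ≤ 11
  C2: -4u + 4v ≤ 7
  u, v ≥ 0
Feasible point: (0, 0) satisfies every constraint, so the LP is feasible.
Direction d = (1, 1): for each constraint row a, a·d ≤ 0 —
  (3)(1) + (-4)(1) = -1 ≤ 0
  (-4)(1) + (4)(1) = 0 ≤ 0
and d ≥ 0, so (0, 0) + t·d stays feasible for every t ≥ 0. Along this ray z = 2u + v changes by 3 per unit t, so z → +∞.

The LP is unbounded; z can be made arbitrarily large.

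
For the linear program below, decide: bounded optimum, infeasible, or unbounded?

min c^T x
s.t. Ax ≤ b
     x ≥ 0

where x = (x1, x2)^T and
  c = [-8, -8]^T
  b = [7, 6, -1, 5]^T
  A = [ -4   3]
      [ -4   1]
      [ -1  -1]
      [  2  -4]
Feasible point: (0, 1) satisfies every constraint, so the LP is feasible.
Direction d = (1, 1): for each constraint row a, a·d ≤ 0 —
  (-4)(1) + (3)(1) = -1 ≤ 0
  (-4)(1) + (1)(1) = -3 ≤ 0
  (-1)(1) + (-1)(1) = -2 ≤ 0
  (2)(1) + (-4)(1) = -2 ≤ 0
and d ≥ 0, so (0, 1) + t·d stays feasible for every t ≥ 0. Along this ray z = -8x1 - 8x2 changes by -16 per unit t, so z → −∞.

Unbounded: there is a feasible ray along which z → −∞.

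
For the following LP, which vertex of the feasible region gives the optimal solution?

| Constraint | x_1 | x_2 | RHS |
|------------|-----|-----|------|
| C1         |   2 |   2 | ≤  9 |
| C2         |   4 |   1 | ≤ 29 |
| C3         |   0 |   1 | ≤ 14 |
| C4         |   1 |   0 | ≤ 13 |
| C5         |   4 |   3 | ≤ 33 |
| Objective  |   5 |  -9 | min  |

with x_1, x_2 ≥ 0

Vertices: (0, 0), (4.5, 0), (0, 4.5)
Evaluating z = 5x_1 - 9x_2 at each vertex:
  (0, 0): z = 0
  (4.5, 0): z = 22.5
  (0, 4.5): z = -40.5

The smallest value is z = -40.5, attained at (0, 4.5).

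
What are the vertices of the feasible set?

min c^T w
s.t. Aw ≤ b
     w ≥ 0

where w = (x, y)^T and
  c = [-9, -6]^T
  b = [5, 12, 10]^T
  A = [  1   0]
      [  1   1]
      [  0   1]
Each vertex is the intersection of two constraint boundaries that also satisfies all remaining constraints:
  x = 0 and y = 0 → (0, 0)
  x = 5 and y = 0 → (5, 0)
  x = 5 and x + y = 12 → (5, 7)
  x + y = 12 and y = 10 → (2, 10)
  y = 10 and x = 0 → (0, 10)

Vertices: (0, 0), (5, 0), (5, 7), (2, 10), (0, 10)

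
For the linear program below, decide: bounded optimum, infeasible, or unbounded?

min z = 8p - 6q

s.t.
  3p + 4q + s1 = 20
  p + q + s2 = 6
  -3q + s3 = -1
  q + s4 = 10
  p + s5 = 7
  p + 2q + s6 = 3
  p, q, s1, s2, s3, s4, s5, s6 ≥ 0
The point (0, 1.5) satisfies every constraint, so the LP is feasible; the constraints give p ≤ 7 and q ≤ 10, which with p, q ≥ 0 keep the feasible region inside a bounded box. A feasible, bounded LP attains a finite optimum at a vertex.

Evaluating z = 8p - 6q at each vertex:
  (0, 0.3333): z = -2
  (2.333, 0.3333): z = 16.67
  (0, 1.5): z = -9

Feasible with finite optimum z* = -9 at (0, 1.5).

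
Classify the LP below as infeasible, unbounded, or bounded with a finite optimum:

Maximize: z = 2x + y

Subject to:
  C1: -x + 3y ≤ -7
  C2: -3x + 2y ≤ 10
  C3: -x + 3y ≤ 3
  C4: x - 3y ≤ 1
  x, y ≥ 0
C4 requires x - 3y ≤ 1, while C1 (-x + 3y ≤ -7) is equivalent to x - 3y ≥ 7. Together they would need 7 ≤ x - 3y ≤ 1, which is impossible since 7 > 1. No point satisfies all constraints.

The feasible region is empty; the LP is infeasible.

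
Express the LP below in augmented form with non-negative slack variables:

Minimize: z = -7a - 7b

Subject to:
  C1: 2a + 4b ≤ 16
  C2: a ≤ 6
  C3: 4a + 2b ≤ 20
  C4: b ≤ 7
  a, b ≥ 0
min z = -7a - 7b

s.t.
  2a + 4b + s1 = 16
  a + s2 = 6
  4a + 2b + s3 = 20
  b + s4 = 7
  a, b, s1, s2, s3, s4 ≥ 0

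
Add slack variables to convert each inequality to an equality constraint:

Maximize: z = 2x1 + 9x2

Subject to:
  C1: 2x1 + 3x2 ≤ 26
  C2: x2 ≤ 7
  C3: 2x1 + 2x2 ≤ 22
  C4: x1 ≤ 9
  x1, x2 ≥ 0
max z = 2x1 + 9x2

s.t.
  2x1 + 3x2 + s1 = 26
  x2 + s2 = 7
  2x1 + 2x2 + s3 = 22
  x1 + s4 = 9
  x1, x2, s1, s2, s3, s4 ≥ 0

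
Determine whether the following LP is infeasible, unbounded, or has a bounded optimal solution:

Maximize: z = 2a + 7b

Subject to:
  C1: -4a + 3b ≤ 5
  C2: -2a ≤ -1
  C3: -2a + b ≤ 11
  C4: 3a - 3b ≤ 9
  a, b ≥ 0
Feasible point: (1, 0) satisfies every constraint, so the LP is feasible.
Direction d = (1, 1): for each constraint row a, a·d ≤ 0 —
  (-4)(1) + (3)(1) = -1 ≤ 0
  (-2)(1) + (0)(1) = -2 ≤ 0
  (-2)(1) + (1)(1) = -1 ≤ 0
  (3)(1) + (-3)(1) = 0 ≤ 0
and d ≥ 0, so (1, 0) + t·d stays feasible for every t ≥ 0. Along this ray z = 2a + 7b changes by 9 per unit t, so z → +∞.

Unbounded: there is a feasible ray along which z → +∞.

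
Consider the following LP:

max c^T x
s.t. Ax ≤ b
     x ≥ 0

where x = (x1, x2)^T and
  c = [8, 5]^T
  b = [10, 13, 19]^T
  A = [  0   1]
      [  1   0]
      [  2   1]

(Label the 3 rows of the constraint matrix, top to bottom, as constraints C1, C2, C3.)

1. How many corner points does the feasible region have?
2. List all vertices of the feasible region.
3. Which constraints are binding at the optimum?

1. 4
2. (0, 0), (9.5, 0), (4.5, 10), (0, 10)
3. C1, C3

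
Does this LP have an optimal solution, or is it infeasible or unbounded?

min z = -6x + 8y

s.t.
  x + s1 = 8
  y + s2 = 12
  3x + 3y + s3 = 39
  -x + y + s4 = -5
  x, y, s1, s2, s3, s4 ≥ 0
The point (8, 0) satisfies every constraint, so the LP is feasible; the constraints give x ≤ 8 and y ≤ 12, which with x, y ≥ 0 keep the feasible region inside a bounded box. A feasible, bounded LP attains a finite optimum at a vertex.

Evaluating z = -6x + 8y at each vertex:
  (5, 0): z = -30
  (8, 0): z = -48
  (8, 3): z = -24

Bounded optimum: z* = -48 at (8, 0).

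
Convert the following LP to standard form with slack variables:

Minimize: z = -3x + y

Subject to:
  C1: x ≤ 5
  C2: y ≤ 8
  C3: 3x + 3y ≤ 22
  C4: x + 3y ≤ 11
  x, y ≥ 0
min z = -3x + y

s.t.
  x + s1 = 5
  y + s2 = 8
  3x + 3y + s3 = 22
  x + 3y + s4 = 11
  x, y, s1, s2, s3, s4 ≥ 0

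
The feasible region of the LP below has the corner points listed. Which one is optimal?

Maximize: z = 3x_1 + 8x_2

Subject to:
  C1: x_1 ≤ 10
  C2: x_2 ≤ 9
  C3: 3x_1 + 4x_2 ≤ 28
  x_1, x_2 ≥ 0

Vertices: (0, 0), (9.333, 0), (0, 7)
(0, 7) with z = 56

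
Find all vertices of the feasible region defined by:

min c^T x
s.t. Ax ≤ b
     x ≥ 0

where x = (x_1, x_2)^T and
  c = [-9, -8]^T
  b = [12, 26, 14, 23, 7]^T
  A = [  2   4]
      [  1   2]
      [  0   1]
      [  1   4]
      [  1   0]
Each vertex is the intersection of two constraint boundaries that also satisfies all remaining constraints:
  x_1 = 0 and x_2 = 0 → (0, 0)
  2x_1 + 4x_2 = 12 and x_2 = 0 → (6, 0)
  2x_1 + 4x_2 = 12 and x_1 = 0 → (0, 3)

Vertices: (0, 0), (6, 0), (0, 3)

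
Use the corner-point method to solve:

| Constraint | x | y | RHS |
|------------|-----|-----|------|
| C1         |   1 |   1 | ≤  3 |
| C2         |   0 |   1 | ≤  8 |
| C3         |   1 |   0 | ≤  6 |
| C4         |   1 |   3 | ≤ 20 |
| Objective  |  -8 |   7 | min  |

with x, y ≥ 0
Each vertex is the intersection of two constraint boundaries that also satisfies all remaining constraints:
  x = 0 and y = 0 → (0, 0)
  x + y = 3 and y = 0 → (3, 0)
  x + y = 3 and x = 0 → (0, 3)

Evaluating z = -8x + 7y at each vertex:
  (0, 0): z = 0
  (3, 0): z = -24
  (0, 3): z = 21

The minimum is at (3, 0) with z = -24.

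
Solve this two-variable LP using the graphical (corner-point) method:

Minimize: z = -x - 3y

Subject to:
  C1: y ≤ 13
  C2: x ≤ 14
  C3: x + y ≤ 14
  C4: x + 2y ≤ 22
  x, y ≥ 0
Each vertex is the intersection of two constraint boundaries that also satisfies all remaining constraints:
  x = 0 and y = 0 → (0, 0)
  x = 14 and x + y = 14 → (14, 0)
  x + y = 14 and x + 2y = 22 → (6, 8)
  x + 2y = 22 and x = 0 → (0, 11)

Evaluating z = -x - 3y at each vertex:
  (0, 0): z = 0
  (14, 0): z = -14
  (6, 8): z = -30
  (0, 11): z = -33

The minimum is at (0, 11) with z = -33.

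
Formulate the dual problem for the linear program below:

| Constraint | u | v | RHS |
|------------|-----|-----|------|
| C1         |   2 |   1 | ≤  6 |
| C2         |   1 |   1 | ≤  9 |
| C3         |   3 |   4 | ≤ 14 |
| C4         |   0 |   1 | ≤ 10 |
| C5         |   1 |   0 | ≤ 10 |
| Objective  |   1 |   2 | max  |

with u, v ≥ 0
Minimize: z = 6y1 + 9y2 + 14y3 + 10y4 + 10y5

Subject to:
  C1: -2y1 - y2 - 3y3 - y5 ≤ -1
  C2: -y1 - y2 - 4y3 - y4 ≤ -2
  y1, y2, y3, y4, y5 ≥ 0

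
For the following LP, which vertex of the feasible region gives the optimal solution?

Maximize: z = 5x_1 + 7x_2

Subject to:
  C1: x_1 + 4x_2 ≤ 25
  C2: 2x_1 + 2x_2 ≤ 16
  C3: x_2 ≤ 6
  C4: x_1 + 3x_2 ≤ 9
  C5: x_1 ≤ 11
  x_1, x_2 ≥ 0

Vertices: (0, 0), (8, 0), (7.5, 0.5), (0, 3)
(7.5, 0.5) with z = 41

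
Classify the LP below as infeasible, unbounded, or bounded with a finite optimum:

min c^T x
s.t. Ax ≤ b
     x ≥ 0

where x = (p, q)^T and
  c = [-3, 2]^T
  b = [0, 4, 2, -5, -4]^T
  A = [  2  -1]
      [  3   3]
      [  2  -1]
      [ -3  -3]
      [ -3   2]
One constraint requires 3p + 3q ≤ 4, while the constraint -3p - 3q ≤ -5 is equivalent to 3p + 3q ≥ 5. Together they would need 5 ≤ 3p + 3q ≤ 4, which is impossible since 5 > 4. No point satisfies all constraints.

Infeasible — the constraint set is empty.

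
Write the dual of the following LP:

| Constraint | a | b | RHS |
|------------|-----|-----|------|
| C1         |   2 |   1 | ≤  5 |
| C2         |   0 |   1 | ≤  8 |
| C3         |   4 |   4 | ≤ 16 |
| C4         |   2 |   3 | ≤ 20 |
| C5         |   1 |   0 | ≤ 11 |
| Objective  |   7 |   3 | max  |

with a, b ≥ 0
Minimize: z = 5y1 + 8y2 + 16y3 + 20y4 + 11y5

Subject to:
  C1: -2y1 - 4y3 - 2y4 - y5 ≤ -7
  C2: -y1 - y2 - 4y3 - 3y4 ≤ -3
  y1, y2, y3, y4, y5 ≥ 0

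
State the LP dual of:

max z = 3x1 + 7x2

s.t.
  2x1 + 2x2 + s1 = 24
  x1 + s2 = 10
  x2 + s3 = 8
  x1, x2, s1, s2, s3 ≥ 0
Minimize: z = 24y1 + 10y2 + 8y3

Subject to:
  C1: -2y1 - y2 ≤ -3
  C2: -2y1 - y3 ≤ -7
  y1, y2, y3 ≥ 0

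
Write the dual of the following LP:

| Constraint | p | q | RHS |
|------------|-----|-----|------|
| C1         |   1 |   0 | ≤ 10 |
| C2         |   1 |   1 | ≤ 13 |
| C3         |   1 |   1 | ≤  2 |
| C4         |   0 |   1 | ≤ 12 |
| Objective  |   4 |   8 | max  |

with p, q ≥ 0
Minimize: z = 10y1 + 13y2 + 2y3 + 12y4

Subject to:
  C1: -y1 - y2 - y3 ≤ -4
  C2: -y2 - y3 - y4 ≤ -8
  y1, y2, y3, y4 ≥ 0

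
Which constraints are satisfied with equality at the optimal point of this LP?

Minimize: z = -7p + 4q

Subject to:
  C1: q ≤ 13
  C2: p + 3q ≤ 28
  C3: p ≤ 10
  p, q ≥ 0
Optimal: p = 10, q = 0
Slack at optimum:
  C1: slack = 13
  C2: slack = 18
  C3: slack = 0 (binding)
  p ≥ 0: p = 10
  q ≥ 0: q = 0 (binding)
Binding constraints: C3, q ≥ 0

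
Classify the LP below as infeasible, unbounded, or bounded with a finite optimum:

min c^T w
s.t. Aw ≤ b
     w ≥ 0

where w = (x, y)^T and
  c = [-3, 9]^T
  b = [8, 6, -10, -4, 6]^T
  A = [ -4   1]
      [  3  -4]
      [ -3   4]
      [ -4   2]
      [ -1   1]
One constraint requires 3x - 4y ≤ 6, while the constraint -3x + 4y ≤ -10 is equivalent to 3x - 4y ≥ 10. Together they would need 10 ≤ 3x - 4y ≤ 6, which is impossible since 10 > 6. No point satisfies all constraints.

The feasible region is empty; the LP is infeasible.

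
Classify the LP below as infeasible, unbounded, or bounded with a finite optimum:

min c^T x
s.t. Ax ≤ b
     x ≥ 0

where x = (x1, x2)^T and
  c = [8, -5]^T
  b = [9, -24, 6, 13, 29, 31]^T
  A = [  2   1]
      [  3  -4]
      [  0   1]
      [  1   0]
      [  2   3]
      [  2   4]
The point (0, 6) satisfies every constraint, so the LP is feasible; the constraints give x1 ≤ 13 and x2 ≤ 6, which with x1, x2 ≥ 0 keep the feasible region inside a bounded box. A feasible, bounded LP attains a finite optimum at a vertex.

Evaluating z = 8x1 - 5x2 at each vertex:
  (0, 6): z = -30

The LP has an optimal solution: (0, 6) with z = -30.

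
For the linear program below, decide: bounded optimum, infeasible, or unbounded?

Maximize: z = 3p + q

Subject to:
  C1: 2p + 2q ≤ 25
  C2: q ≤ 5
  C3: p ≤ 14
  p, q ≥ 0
The point (12.5, 0) satisfies every constraint, so the LP is feasible; the constraints give p ≤ 14 and q ≤ 5, which with p, q ≥ 0 keep the feasible region inside a bounded box. A feasible, bounded LP attains a finite optimum at a vertex.

Evaluating z = 3p + q at each vertex:
  (0, 0): z = 0
  (12.5, 0): z = 37.5
  (7.5, 5): z = 27.5
  (0, 5): z = 5

Bounded optimum: z* = 37.5 at (12.5, 0).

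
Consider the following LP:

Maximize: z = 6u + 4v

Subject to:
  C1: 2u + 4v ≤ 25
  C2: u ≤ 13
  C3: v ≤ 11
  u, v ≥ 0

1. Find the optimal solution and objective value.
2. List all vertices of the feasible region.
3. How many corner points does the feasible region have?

1. u = 12.5, v = 0, z = 75
2. (0, 0), (12.5, 0), (0, 6.25)
3. 3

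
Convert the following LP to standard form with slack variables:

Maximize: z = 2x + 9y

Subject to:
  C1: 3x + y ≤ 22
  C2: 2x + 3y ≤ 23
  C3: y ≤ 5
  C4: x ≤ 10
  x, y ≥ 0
max z = 2x + 9y

s.t.
  3x + y + s1 = 22
  2x + 3y + s2 = 23
  y + s3 = 5
  x + s4 = 10
  x, y, s1, s2, s3, s4 ≥ 0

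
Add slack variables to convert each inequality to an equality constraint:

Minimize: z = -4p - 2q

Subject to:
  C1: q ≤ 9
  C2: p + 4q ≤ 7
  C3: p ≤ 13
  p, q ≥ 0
min z = -4p - 2q

s.t.
  q + s1 = 9
  p + 4q + s2 = 7
  p + s3 = 13
  p, q, s1, s2, s3 ≥ 0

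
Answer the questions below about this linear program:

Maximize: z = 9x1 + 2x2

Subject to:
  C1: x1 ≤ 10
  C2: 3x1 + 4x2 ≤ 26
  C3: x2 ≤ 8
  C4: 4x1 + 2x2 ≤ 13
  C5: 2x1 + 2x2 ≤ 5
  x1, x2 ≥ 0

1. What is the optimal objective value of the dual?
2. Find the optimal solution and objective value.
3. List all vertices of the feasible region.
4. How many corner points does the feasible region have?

1. 22.5 (by strong duality, equal to the primal optimum)
2. x1 = 2.5, x2 = 0, z = 22.5
3. (0, 0), (2.5, 0), (0, 2.5)
4. 3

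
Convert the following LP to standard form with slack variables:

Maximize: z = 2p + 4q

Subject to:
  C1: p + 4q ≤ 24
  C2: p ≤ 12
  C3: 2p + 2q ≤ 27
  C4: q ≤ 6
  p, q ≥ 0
max z = 2p + 4q

s.t.
  p + 4q + s1 = 24
  p + s2 = 12
  2p + 2q + s3 = 27
  q + s4 = 6
  p, q, s1, s2, s3, s4 ≥ 0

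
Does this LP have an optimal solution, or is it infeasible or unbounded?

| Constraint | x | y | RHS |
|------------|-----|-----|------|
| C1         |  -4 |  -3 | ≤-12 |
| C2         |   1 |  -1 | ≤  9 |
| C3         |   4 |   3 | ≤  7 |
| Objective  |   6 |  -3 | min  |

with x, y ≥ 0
C3 requires 4x + 3y ≤ 7, while C1 (-4x - 3y ≤ -12) is equivalent to 4x + 3y ≥ 12. Together they would need 12 ≤ 4x + 3y ≤ 7, which is impossible since 12 > 7. No point satisfies all constraints.

Infeasible: no point satisfies all constraints simultaneously.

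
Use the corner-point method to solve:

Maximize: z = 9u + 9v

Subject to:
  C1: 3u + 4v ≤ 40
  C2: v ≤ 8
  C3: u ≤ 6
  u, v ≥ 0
Each vertex is the intersection of two constraint boundaries that also satisfies all remaining constraints:
  u = 0 and v = 0 → (0, 0)
  u = 6 and v = 0 → (6, 0)
  3u + 4v = 40 and u = 6 → (6, 5.5)
  3u + 4v = 40 and v = 8 → (2.667, 8)
  v = 8 and u = 0 → (0, 8)

Evaluating z = 9u + 9v at each vertex:
  (0, 0): z = 0
  (6, 0): z = 54
  (6, 5.5): z = 103.5
  (2.667, 8): z = 96
  (0, 8): z = 72

The maximum is at (6, 5.5) with z = 103.5.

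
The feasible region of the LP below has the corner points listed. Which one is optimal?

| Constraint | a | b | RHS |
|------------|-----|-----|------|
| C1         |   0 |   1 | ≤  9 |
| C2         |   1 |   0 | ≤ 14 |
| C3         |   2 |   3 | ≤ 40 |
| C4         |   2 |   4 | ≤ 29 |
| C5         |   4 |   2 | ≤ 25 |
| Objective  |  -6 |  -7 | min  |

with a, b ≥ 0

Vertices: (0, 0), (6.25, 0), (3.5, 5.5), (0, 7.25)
Evaluating z = -6a - 7b at each vertex:
  (0, 0): z = 0
  (6.25, 0): z = -37.5
  (3.5, 5.5): z = -59.5
  (0, 7.25): z = -50.75

The smallest value is z = -59.5, attained at (3.5, 5.5).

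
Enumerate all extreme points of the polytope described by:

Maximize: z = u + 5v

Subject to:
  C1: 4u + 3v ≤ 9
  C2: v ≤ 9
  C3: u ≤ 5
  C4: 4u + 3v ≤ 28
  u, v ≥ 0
Each vertex is the intersection of two constraint boundaries that also satisfies all remaining constraints:
  u = 0 and v = 0 → (0, 0)
  4u + 3v = 9 and v = 0 → (2.25, 0)
  4u + 3v = 9 and u = 0 → (0, 3)

Vertices: (0, 0), (2.25, 0), (0, 3)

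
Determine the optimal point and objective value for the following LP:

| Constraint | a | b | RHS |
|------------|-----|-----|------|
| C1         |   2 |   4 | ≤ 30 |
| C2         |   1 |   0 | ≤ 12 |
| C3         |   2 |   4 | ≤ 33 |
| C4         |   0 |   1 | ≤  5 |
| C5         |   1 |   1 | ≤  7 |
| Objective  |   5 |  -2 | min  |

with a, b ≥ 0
Each vertex is the intersection of two constraint boundaries that also satisfies all remaining constraints:
  a = 0 and b = 0 → (0, 0)
  a + b = 7 and b = 0 → (7, 0)
  b = 5 and a + b = 7 → (2, 5)
  b = 5 and a = 0 → (0, 5)

Evaluating z = 5a - 2b at each vertex:
  (0, 0): z = 0
  (7, 0): z = 35
  (2, 5): z = 0
  (0, 5): z = -10

The minimum is at (0, 5) with z = -10.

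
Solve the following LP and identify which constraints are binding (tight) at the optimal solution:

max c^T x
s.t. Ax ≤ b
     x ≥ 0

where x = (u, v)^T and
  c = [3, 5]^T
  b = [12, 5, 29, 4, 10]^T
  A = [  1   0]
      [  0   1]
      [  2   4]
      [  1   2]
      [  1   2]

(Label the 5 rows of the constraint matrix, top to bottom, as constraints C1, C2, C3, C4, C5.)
Optimal: u = 4, v = 0
Slack at optimum:
  C1: slack = 8
  C2: slack = 5
  C3: slack = 21
  C4: slack = 0 (binding)
  C5: slack = 6
  u ≥ 0: u = 4
  v ≥ 0: v = 0 (binding)
Binding constraints: C4, v ≥ 0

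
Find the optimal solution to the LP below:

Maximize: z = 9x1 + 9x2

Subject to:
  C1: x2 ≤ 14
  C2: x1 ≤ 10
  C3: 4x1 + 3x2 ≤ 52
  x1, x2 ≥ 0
Each vertex is the intersection of two constraint boundaries that also satisfies all remaining constraints:
  x1 = 0 and x2 = 0 → (0, 0)
  x1 = 10 and x2 = 0 → (10, 0)
  x1 = 10 and 4x1 + 3x2 = 52 → (10, 4)
  x2 = 14 and 4x1 + 3x2 = 52 → (2.5, 14)
  x2 = 14 and x1 = 0 → (0, 14)

Evaluating z = 9x1 + 9x2 at each vertex:
  (0, 0): z = 0
  (10, 0): z = 90
  (10, 4): z = 126
  (2.5, 14): z = 148.5
  (0, 14): z = 126

The maximum is at (2.5, 14) with z = 148.5.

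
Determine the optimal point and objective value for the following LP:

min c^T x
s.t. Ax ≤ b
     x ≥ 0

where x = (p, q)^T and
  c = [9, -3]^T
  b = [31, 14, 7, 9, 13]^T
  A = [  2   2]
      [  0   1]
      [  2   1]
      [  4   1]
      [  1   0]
Each vertex is the intersection of two constraint boundaries that also satisfies all remaining constraints:
  p = 0 and q = 0 → (0, 0)
  4p + q = 9 and q = 0 → (2.25, 0)
  2p + q = 7 and 4p + q = 9 → (1, 5)
  2p + q = 7 and p = 0 → (0, 7)

Evaluating z = 9p - 3q at each vertex:
  (0, 0): z = 0
  (2.25, 0): z = 20.25
  (1, 5): z = -6
  (0, 7): z = -21

The minimum is at (0, 7) with z = -21.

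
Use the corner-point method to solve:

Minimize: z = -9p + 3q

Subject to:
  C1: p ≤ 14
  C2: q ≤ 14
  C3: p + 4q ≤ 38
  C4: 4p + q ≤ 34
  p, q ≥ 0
p = 8.5, q = 0, z = -76.5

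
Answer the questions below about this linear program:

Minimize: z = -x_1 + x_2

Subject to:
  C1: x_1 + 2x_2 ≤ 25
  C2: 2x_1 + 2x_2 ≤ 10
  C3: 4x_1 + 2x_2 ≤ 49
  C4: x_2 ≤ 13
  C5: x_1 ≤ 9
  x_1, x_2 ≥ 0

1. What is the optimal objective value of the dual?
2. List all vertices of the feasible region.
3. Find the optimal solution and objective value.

1. -5 (by strong duality, equal to the primal optimum)
2. (0, 0), (5, 0), (0, 5)
3. x_1 = 5, x_2 = 0, z = -5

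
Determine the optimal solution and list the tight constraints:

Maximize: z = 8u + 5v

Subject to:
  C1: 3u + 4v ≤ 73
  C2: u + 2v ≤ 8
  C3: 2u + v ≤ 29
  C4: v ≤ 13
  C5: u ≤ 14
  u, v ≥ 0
Optimal: u = 8, v = 0
Slack at optimum:
  C1: slack = 49
  C2: slack = 0 (binding)
  C3: slack = 13
  C4: slack = 13
  C5: slack = 6
  u ≥ 0: u = 8
  v ≥ 0: v = 0 (binding)
Binding constraints: C2, v ≥ 0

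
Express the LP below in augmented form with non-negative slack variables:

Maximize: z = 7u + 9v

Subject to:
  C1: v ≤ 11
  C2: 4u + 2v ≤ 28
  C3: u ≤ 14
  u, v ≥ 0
max z = 7u + 9v

s.t.
  v + s1 = 11
  4u + 2v + s2 = 28
  u + s3 = 14
  u, v, s1, s2, s3 ≥ 0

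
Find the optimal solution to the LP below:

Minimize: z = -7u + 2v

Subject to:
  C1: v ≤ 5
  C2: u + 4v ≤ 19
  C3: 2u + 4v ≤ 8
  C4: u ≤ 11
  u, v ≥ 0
Each vertex is the intersection of two constraint boundaries that also satisfies all remaining constraints:
  u = 0 and v = 0 → (0, 0)
  2u + 4v = 8 and v = 0 → (4, 0)
  2u + 4v = 8 and u = 0 → (0, 2)

Evaluating z = -7u + 2v at each vertex:
  (0, 0): z = 0
  (4, 0): z = -28
  (0, 2): z = 4

The minimum is at (4, 0) with z = -28.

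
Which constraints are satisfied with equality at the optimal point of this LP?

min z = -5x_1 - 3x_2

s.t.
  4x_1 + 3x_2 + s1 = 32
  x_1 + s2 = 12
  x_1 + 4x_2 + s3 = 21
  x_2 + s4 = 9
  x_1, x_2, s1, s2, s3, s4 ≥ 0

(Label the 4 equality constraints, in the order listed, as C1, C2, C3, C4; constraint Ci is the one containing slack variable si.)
Optimal: x_1 = 8, x_2 = 0
Binding: C1, x_2 ≥ 0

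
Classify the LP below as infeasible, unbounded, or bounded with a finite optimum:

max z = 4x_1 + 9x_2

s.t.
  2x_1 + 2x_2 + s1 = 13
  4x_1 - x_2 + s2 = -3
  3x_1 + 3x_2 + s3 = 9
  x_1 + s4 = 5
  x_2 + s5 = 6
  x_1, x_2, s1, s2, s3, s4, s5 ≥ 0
The point (0, 3) satisfies every constraint, so the LP is feasible; the constraints give x_1 ≤ 5 and x_2 ≤ 6, which with x_1, x_2 ≥ 0 keep the feasible region inside a bounded box. A feasible, bounded LP attains a finite optimum at a vertex.

Bounded optimum: z* = 27 at (0, 3).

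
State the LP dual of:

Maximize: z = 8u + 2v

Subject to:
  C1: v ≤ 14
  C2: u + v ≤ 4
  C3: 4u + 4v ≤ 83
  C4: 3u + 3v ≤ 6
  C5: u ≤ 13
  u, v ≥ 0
Minimize: z = 14y1 + 4y2 + 83y3 + 6y4 + 13y5

Subject to:
  C1: -y2 - 4y3 - 3y4 - y5 ≤ -8
  C2: -y1 - y2 - 4y3 - 3y4 ≤ -2
  y1, y2, y3, y4, y5 ≥ 0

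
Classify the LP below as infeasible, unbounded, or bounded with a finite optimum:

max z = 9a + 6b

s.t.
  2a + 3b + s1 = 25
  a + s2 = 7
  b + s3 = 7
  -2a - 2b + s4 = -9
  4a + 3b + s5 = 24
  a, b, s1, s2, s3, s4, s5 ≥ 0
The point (6, 0) satisfies every constraint, so the LP is feasible; the constraints give a ≤ 7 and b ≤ 7, which with a, b ≥ 0 keep the feasible region inside a bounded box. A feasible, bounded LP attains a finite optimum at a vertex.

Evaluating z = 9a + 6b at each vertex:
  (4.5, 0): z = 40.5
  (6, 0): z = 54
  (0.75, 7): z = 48.75
  (0, 7): z = 42
  (0, 4.5): z = 27

Feasible with finite optimum z* = 54 at (6, 0).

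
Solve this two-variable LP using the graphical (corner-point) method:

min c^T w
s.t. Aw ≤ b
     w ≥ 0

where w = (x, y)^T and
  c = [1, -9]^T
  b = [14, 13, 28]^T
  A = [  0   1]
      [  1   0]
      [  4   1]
Each vertex is the intersection of two constraint boundaries that also satisfies all remaining constraints:
  x = 0 and y = 0 → (0, 0)
  4x + y = 28 and y = 0 → (7, 0)
  y = 14 and 4x + y = 28 → (3.5, 14)
  y = 14 and x = 0 → (0, 14)

Evaluating z = x - 9y at each vertex:
  (0, 0): z = 0
  (7, 0): z = 7
  (3.5, 14): z = -122.5
  (0, 14): z = -126

The minimum is at (0, 14) with z = -126.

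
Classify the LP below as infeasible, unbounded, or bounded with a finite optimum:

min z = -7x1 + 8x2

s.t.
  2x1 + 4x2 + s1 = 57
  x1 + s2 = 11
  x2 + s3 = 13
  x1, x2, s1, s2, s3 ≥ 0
The point (11, 0) satisfies every constraint, so the LP is feasible; the constraints give x1 ≤ 11 and x2 ≤ 13, which with x1, x2 ≥ 0 keep the feasible region inside a bounded box. A feasible, bounded LP attains a finite optimum at a vertex.

Evaluating z = -7x1 + 8x2 at each vertex:
  (0, 0): z = 0
  (11, 0): z = -77
  (11, 8.75): z = -7
  (2.5, 13): z = 86.5
  (0, 13): z = 104

Feasible with finite optimum z* = -77 at (11, 0).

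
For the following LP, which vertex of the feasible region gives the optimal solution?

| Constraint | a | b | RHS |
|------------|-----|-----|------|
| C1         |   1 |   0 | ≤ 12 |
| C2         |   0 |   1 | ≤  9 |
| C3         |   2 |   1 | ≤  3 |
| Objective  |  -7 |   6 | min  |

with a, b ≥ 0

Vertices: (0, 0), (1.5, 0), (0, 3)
(1.5, 0) with z = -10.5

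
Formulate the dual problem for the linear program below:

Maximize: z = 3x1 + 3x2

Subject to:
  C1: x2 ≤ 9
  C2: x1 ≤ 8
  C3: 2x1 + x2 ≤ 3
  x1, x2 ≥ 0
Minimize: z = 9y1 + 8y2 + 3y3

Subject to:
  C1: -y2 - 2y3 ≤ -3
  C2: -y1 - y3 ≤ -3
  y1, y2, y3 ≥ 0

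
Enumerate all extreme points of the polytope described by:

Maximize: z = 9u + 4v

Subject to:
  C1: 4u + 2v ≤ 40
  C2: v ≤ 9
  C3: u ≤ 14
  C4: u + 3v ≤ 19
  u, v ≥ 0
Each vertex is the intersection of two constraint boundaries that also satisfies all remaining constraints:
  u = 0 and v = 0 → (0, 0)
  4u + 2v = 40 and v = 0 → (10, 0)
  4u + 2v = 40 and u + 3v = 19 → (8.2, 3.6)
  u + 3v = 19 and u = 0 → (0, 6.333)

Vertices: (0, 0), (10, 0), (8.2, 3.6), (0, 6.333)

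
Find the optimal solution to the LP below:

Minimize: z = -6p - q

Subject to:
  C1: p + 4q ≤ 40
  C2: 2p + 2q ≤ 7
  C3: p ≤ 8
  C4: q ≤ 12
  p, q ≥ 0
p = 3.5, q = 0, z = -21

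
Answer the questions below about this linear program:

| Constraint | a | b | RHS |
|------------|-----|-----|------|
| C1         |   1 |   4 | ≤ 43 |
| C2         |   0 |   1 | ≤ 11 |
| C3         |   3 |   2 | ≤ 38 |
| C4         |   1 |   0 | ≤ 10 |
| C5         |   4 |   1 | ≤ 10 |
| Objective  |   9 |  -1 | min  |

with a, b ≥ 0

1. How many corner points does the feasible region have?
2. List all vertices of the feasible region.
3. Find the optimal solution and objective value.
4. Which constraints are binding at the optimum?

1. 3
2. (0, 0), (2.5, 0), (0, 10)
3. a = 0, b = 10, z = -10
4. C5, a ≥ 0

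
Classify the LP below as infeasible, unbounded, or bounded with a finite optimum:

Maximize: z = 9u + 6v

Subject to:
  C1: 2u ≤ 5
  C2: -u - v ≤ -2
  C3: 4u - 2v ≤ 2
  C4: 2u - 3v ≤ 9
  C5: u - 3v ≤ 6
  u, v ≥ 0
Feasible point: (0, 2) satisfies every constraint, so the LP is feasible.
Direction d = (0, 1): for each constraint row a, a·d ≤ 0 —
  (2)(0) + (0)(1) = 0 ≤ 0
  (-1)(0) + (-1)(1) = -1 ≤ 0
  (4)(0) + (-2)(1) = -2 ≤ 0
  (2)(0) + (-3)(1) = -3 ≤ 0
  (1)(0) + (-3)(1) = -3 ≤ 0
and d ≥ 0, so (0, 2) + t·d stays feasible for every t ≥ 0. Along this ray z = 9u + 6v changes by 6 per unit t, so z → +∞.

Unbounded — the objective can increase without bound over the feasible region.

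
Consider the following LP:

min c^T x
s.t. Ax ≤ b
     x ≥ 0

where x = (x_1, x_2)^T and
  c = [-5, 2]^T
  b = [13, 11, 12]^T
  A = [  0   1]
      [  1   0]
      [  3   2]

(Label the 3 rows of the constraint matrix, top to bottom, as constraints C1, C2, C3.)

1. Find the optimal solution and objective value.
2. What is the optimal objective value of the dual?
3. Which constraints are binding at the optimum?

1. x_1 = 4, x_2 = 0, z = -20
2. -20 (by strong duality, equal to the primal optimum)
3. C3, x_2 ≥ 0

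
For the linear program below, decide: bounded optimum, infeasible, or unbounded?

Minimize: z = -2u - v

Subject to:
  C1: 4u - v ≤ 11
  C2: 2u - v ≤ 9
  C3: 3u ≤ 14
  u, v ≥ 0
Feasible point: (0, 0) satisfies every constraint, so the LP is feasible.
Direction d = (0, 1): for each constraint row a, a·d ≤ 0 —
  (4)(0) + (-1)(1) = -1 ≤ 0
  (2)(0) + (-1)(1) = -1 ≤ 0
  (3)(0) + (0)(1) = 0 ≤ 0
and d ≥ 0, so (0, 0) + t·d stays feasible for every t ≥ 0. Along this ray z = -2u - v changes by -1 per unit t, so z → −∞.

The LP is unbounded; z can be made arbitrarily small.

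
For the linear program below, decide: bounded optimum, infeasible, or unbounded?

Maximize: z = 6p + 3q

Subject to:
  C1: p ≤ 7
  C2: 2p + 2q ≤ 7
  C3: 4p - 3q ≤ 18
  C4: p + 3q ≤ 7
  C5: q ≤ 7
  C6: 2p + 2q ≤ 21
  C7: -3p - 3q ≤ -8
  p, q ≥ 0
The point (3.5, 0) satisfies every constraint, so the LP is feasible; the constraints give p ≤ 7 and q ≤ 7, which with p, q ≥ 0 keep the feasible region inside a bounded box. A feasible, bounded LP attains a finite optimum at a vertex.

Feasible with finite optimum z* = 21 at (3.5, 0).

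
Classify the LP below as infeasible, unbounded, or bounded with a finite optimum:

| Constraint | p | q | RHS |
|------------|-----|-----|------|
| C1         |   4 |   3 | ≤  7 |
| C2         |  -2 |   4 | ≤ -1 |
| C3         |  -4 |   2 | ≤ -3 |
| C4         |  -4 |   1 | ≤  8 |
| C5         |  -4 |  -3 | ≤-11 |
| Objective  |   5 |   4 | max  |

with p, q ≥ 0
C1 requires 4p + 3q ≤ 7, while C5 (-4p - 3q ≤ -11) is equivalent to 4p + 3q ≥ 11. Together they would need 11 ≤ 4p + 3q ≤ 7, which is impossible since 11 > 7. No point satisfies all constraints.

The feasible region is empty; the LP is infeasible.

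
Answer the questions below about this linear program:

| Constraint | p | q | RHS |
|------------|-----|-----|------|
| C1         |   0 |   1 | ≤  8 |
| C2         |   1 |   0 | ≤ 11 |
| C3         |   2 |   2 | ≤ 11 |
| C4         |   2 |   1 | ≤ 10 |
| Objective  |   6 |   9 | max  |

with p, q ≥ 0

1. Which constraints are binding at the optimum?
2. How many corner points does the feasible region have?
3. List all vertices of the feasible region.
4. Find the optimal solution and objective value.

1. C3, p ≥ 0
2. 4
3. (0, 0), (5, 0), (4.5, 1), (0, 5.5)
4. p = 0, q = 5.5, z = 49.5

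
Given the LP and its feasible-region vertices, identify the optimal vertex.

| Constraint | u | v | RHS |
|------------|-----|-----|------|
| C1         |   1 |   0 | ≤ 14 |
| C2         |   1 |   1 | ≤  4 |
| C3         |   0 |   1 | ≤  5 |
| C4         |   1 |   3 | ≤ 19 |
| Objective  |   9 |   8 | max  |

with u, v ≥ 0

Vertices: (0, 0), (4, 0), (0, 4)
Evaluating z = 9u + 8v at each vertex:
  (0, 0): z = 0
  (4, 0): z = 36
  (0, 4): z = 32

The largest value is z = 36, attained at (4, 0).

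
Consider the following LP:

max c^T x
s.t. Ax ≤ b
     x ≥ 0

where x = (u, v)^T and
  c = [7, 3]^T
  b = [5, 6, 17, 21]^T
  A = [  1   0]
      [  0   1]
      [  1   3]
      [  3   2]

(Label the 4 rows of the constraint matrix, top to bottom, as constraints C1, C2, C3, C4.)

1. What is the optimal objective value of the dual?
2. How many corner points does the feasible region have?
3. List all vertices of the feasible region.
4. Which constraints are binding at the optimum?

1. 44 (by strong duality, equal to the primal optimum)
2. 5
3. (0, 0), (5, 0), (5, 3), (4.143, 4.286), (0, 5.667)
4. C1, C4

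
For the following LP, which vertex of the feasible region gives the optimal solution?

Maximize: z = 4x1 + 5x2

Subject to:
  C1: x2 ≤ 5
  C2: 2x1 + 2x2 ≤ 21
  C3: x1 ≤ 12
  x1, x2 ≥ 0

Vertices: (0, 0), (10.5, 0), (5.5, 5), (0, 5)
Evaluating z = 4x1 + 5x2 at each vertex:
  (0, 0): z = 0
  (10.5, 0): z = 42
  (5.5, 5): z = 47
  (0, 5): z = 25

The largest value is z = 47, attained at (5.5, 5).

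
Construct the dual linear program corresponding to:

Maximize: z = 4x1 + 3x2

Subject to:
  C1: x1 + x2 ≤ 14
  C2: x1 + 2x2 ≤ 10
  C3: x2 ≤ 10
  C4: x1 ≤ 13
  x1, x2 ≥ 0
Minimize: z = 14y1 + 10y2 + 10y3 + 13y4

Subject to:
  C1: -y1 - y2 - y4 ≤ -4
  C2: -y1 - 2y2 - y3 ≤ -3
  y1, y2, y3, y4 ≥ 0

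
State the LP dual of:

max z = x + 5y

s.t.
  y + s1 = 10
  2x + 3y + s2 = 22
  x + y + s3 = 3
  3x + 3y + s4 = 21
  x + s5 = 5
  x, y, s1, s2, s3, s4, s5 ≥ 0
Minimize: z = 10y1 + 22y2 + 3y3 + 21y4 + 5y5

Subject to:
  C1: -2y2 - y3 - 3y4 - y5 ≤ -1
  C2: -y1 - 3y2 - y3 - 3y4 ≤ -5
  y1, y2, y3, y4, y5 ≥ 0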